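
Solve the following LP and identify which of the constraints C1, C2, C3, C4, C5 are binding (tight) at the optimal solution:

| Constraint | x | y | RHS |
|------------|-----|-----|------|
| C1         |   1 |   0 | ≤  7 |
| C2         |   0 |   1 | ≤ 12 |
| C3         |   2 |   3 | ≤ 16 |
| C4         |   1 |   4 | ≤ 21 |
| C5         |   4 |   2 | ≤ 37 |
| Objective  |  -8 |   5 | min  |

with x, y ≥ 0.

At x = 7, y = 0, compute slack b - a·x for each constraint:
  C1: 7 − 7 = 0  (binding)
  C2: 12 − 0 = 12  (slack)
  C3: 16 − 14 = 2  (slack)
  C4: 21 − 7 = 14  (slack)
  C5: 37 − 28 = 9  (slack)

Optimal: x = 7, y = 0
Binding: C1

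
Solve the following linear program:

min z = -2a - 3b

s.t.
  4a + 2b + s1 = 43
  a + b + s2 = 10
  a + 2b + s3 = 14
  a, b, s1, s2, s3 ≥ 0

Evaluate the objective at each vertex of the feasible region:
  z(0, 0) = 0
  z(10, 0) = -20
  z(6, 4) = -24  ←
  z(0, 7) = -21
The minimum is at a = 6, b = 4.

a = 6, b = 4, z = -24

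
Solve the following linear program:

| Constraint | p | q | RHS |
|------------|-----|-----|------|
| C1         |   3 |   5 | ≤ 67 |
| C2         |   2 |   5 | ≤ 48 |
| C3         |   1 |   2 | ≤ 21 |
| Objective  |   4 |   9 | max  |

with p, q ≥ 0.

Evaluate the objective at each vertex of the feasible region:
  z(0, 0) = 0
  z(21, 0) = 84
  z(9, 6) = 90  ←
  z(0, 9.6) = 86.4
The maximum is at p = 9, q = 6.

p = 9, q = 6, z = 90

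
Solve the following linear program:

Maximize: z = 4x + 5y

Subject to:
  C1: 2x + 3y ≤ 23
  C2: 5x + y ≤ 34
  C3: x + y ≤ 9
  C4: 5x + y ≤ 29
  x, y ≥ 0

Evaluate the objective at each vertex of the feasible region:
  z(0, 0) = 0
  z(5.8, 0) = 23.2
  z(5, 4) = 40
  z(4, 5) = 41  ←
  z(0, 7.667) = 38.33
The maximum is at x = 4, y = 5.

x = 4, y = 5, z = 41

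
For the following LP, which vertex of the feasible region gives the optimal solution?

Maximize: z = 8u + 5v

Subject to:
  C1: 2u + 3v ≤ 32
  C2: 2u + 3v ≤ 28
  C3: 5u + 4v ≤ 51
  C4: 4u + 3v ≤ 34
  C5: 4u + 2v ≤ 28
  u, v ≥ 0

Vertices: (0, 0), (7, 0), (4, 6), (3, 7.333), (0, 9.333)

Evaluate the objective at each vertex of the feasible region:
  z(0, 0) = 0
  z(7, 0) = 56
  z(4, 6) = 62  ←
  z(3, 7.333) = 60.67
  z(0, 9.333) = 46.67
The maximum is at u = 4, v = 6.

(4, 6)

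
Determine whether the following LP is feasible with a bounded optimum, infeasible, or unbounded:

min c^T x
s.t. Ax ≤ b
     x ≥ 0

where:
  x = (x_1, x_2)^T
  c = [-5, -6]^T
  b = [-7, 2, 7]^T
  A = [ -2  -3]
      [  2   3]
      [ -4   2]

Infeasible (no feasible solution exists)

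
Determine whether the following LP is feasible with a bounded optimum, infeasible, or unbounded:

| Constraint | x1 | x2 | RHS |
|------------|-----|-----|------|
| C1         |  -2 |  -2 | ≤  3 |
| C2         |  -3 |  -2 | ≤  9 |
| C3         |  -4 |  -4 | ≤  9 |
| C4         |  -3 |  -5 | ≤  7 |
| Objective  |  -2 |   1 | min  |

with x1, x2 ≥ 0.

Unbounded (objective can decrease without bound)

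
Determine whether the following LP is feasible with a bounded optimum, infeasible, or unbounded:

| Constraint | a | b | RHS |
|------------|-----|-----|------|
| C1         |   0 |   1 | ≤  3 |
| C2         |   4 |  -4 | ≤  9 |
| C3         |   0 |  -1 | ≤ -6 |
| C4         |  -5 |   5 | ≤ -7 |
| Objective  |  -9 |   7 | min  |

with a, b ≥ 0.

Infeasible (no feasible solution exists)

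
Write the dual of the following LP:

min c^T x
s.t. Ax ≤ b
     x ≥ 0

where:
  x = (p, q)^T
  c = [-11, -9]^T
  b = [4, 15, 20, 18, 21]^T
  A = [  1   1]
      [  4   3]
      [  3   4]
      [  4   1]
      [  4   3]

Primal min cᵀx s.t. Ax ≤ b, x ≥ 0  →  Dual max −bᵀy s.t. Aᵀy ≥ −c, y ≥ 0.

Maximize: z = -4y1 - 15y2 - 20y3 - 18y4 - 21y5

Subject to:
  y1 + 4y2 + 3y3 + 4y4 + 4y5 ≥ 11
  y1 + 3y2 + 4y3 + y4 + 3y5 ≥ 9
  y1, y2, y3, y4, y5 ≥ 0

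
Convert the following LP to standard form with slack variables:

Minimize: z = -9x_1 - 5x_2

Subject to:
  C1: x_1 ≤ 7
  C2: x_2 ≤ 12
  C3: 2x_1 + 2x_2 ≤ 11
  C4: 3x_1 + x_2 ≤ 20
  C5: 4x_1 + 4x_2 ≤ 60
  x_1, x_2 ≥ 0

min z = -9x_1 - 5x_2

s.t.
  x_1 + s1 = 7
  x_2 + s2 = 12
  2x_1 + 2x_2 + s3 = 11
  3x_1 + x_2 + s4 = 20
  4x_1 + 4x_2 + s5 = 60
  x_1, x_2, s1, s2, s3, s4, s5 ≥ 0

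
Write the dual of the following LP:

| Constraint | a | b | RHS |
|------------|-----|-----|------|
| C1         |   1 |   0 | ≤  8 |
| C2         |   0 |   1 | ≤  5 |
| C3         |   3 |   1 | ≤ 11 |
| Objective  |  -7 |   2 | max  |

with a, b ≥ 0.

Primal max cᵀx s.t. Ax ≤ b, x ≥ 0  →  Dual min bᵀy s.t. Aᵀy ≥ c, y ≥ 0.

Minimize: z = 8y1 + 5y2 + 11y3

Subject to:
  y1 + 3y3 ≥ -7
  y2 + y3 ≥ 2
  y1, y2, y3 ≥ 0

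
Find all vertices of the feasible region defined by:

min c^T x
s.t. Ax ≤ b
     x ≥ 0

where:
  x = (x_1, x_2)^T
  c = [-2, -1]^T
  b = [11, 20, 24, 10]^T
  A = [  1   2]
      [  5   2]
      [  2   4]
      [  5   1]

(0, 0), (2, 0), (1, 5), (0, 5.5)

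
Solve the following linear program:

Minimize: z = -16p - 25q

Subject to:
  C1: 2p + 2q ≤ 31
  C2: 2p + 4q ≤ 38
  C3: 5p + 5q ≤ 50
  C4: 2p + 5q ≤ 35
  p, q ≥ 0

Evaluate the objective at each vertex of the feasible region:
  z(0, 0) = 0
  z(10, 0) = -160
  z(5, 5) = -205  ←
  z(0, 7) = -175
The minimum is at p = 5, q = 5.

p = 5, q = 5, z = -205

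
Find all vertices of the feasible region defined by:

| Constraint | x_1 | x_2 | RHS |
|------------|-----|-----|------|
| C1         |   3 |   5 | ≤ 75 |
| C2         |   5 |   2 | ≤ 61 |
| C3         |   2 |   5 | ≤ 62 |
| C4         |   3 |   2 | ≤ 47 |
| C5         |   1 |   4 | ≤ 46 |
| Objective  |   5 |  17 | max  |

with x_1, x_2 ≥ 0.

(0, 0), (12.2, 0), (8.619, 8.952), (6, 10), (0, 11.5)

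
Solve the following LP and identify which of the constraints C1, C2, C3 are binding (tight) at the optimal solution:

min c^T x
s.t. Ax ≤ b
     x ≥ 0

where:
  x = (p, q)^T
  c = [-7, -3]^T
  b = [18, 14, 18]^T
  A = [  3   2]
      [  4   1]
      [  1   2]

At p = 2, q = 6, compute slack b - a·x for each constraint:
  C1: 18 − 18 = 0  (binding)
  C2: 14 − 14 = 0  (binding)
  C3: 18 − 14 = 4  (slack)

Optimal: p = 2, q = 6
Binding: C1, C2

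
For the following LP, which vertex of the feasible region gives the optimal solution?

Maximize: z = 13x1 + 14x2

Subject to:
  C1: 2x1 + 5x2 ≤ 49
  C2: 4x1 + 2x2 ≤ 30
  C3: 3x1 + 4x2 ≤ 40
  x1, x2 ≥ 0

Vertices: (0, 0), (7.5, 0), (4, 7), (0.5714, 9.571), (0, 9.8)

Evaluate the objective at each vertex of the feasible region:
  z(0, 0) = 0
  z(7.5, 0) = 97.5
  z(4, 7) = 150  ←
  z(0.5714, 9.571) = 141.4
  z(0, 9.8) = 137.2
The maximum is at x1 = 4, x2 = 7.

(4, 7)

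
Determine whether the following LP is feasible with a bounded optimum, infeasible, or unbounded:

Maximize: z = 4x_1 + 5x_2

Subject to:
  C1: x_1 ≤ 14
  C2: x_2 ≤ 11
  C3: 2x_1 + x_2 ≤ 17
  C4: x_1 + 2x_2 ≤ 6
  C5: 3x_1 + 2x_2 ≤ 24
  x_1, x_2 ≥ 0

Feasible with a bounded optimal solution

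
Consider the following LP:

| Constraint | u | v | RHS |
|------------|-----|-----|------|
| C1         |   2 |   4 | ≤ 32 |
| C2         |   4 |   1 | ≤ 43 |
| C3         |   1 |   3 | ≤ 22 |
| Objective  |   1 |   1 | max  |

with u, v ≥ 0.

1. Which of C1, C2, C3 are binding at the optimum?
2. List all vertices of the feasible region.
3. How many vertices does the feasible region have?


1. C1, C2
2. (0, 0), (10.75, 0), (10, 3), (4, 6), (0, 7.333)
3. 5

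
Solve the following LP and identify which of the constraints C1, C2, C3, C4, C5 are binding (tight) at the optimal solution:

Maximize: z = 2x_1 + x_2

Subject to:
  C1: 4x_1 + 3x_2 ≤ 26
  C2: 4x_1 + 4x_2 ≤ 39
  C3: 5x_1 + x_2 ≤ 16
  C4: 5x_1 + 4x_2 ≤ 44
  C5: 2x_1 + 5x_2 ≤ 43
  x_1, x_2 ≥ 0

At x_1 = 2, x_2 = 6, compute slack b - a·x for each constraint:
  C1: 26 − 26 = 0  (binding)
  C2: 39 − 32 = 7  (slack)
  C3: 16 − 16 = 0  (binding)
  C4: 44 − 34 = 10  (slack)
  C5: 43 − 34 = 9  (slack)

Optimal: x_1 = 2, x_2 = 6
Binding: C1, C3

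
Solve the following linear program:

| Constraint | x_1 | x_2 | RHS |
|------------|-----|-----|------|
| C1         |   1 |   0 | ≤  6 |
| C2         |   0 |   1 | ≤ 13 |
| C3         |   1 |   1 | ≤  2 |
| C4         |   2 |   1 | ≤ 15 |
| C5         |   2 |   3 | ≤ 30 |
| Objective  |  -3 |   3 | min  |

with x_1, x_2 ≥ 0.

Evaluate the objective at each vertex of the feasible region:
  z(0, 0) = 0
  z(2, 0) = -6  ←
  z(0, 2) = 6
The minimum is at x_1 = 2, x_2 = 0.

x_1 = 2, x_2 = 0, z = -6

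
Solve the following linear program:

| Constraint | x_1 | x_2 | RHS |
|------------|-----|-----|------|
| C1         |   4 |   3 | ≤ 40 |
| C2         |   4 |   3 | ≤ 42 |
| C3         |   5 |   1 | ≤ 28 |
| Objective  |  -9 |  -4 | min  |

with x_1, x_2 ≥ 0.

Evaluate the objective at each vertex of the feasible region:
  z(0, 0) = 0
  z(5.6, 0) = -50.4
  z(4, 8) = -68  ←
  z(0, 13.33) = -53.33
The minimum is at x_1 = 4, x_2 = 8.

x_1 = 4, x_2 = 8, z = -68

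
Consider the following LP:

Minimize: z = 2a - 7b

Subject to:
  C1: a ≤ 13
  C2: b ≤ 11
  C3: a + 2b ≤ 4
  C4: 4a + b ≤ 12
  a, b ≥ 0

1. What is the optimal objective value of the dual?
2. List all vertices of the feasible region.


1. -14
2. (0, 0), (3, 0), (2.857, 0.5714), (0, 2)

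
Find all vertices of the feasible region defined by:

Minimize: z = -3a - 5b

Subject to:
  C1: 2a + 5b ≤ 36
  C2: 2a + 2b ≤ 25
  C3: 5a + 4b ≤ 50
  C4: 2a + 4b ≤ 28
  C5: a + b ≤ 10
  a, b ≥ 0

(0, 0), (10, 0), (6, 4), (0, 7)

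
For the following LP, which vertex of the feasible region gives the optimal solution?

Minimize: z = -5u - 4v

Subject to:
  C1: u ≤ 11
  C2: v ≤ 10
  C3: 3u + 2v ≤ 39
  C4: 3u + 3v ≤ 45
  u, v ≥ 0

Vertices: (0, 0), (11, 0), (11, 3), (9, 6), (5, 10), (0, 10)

Evaluate the objective at each vertex of the feasible region:
  z(0, 0) = 0
  z(11, 0) = -55
  z(11, 3) = -67
  z(9, 6) = -69  ←
  z(5, 10) = -65
  z(0, 10) = -40
The minimum is at u = 9, v = 6.

(9, 6)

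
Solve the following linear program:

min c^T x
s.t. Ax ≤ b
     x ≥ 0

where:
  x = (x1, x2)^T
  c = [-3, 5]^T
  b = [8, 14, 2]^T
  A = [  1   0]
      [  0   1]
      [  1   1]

Evaluate the objective at each vertex of the feasible region:
  z(0, 0) = 0
  z(2, 0) = -6  ←
  z(0, 2) = 10
The minimum is at x1 = 2, x2 = 0.

x1 = 2, x2 = 0, z = -6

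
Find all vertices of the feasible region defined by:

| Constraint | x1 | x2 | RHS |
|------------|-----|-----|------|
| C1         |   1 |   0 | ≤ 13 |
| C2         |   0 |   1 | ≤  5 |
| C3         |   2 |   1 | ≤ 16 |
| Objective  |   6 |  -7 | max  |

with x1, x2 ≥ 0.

(0, 0), (8, 0), (5.5, 5), (0, 5)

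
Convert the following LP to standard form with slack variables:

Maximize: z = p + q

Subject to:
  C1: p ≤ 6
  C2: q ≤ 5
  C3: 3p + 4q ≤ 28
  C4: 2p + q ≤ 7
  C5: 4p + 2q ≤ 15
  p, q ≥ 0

max z = p + q

s.t.
  p + s1 = 6
  q + s2 = 5
  3p + 4q + s3 = 28
  2p + q + s4 = 7
  4p + 2q + s5 = 15
  p, q, s1, s2, s3, s4, s5 ≥ 0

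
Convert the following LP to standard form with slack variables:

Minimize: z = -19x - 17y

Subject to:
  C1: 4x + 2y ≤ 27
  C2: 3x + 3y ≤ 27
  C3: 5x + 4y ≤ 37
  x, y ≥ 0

min z = -19x - 17y

s.t.
  4x + 2y + s1 = 27
  3x + 3y + s2 = 27
  5x + 4y + s3 = 37
  x, y, s1, s2, s3 ≥ 0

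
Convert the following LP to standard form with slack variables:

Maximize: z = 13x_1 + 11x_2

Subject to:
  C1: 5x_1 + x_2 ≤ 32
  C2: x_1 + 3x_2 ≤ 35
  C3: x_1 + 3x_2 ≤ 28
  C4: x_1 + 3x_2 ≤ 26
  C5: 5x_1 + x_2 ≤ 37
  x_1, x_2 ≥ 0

max z = 13x_1 + 11x_2

s.t.
  5x_1 + x_2 + s1 = 32
  x_1 + 3x_2 + s2 = 35
  x_1 + 3x_2 + s3 = 28
  x_1 + 3x_2 + s4 = 26
  5x_1 + x_2 + s5 = 37
  x_1, x_2, s1, s2, s3, s4, s5 ≥ 0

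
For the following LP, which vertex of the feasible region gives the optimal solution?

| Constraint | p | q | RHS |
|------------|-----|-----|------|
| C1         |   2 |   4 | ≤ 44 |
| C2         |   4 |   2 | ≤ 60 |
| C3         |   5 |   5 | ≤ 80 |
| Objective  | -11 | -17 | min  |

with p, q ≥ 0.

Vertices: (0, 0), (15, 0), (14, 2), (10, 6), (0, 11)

Evaluate the objective at each vertex of the feasible region:
  z(0, 0) = 0
  z(15, 0) = -165
  z(14, 2) = -188
  z(10, 6) = -212  ←
  z(0, 11) = -187
The minimum is at p = 10, q = 6.

(10, 6)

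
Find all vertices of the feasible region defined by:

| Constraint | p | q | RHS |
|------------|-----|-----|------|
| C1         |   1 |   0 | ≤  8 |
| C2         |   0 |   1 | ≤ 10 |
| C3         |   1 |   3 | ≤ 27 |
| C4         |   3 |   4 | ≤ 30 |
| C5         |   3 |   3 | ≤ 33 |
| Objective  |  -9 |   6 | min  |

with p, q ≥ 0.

(0, 0), (8, 0), (8, 1.5), (0, 7.5)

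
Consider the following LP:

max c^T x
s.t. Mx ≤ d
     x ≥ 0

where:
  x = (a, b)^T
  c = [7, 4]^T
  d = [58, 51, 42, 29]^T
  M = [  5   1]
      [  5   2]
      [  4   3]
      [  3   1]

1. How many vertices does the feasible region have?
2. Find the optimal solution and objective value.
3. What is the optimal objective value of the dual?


1. 4
2. a = 9, b = 2, z = 71
3. 71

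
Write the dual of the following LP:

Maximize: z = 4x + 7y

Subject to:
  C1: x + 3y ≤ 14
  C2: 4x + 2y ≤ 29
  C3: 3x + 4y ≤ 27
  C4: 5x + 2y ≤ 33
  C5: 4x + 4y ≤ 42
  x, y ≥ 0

Primal max cᵀx s.t. Ax ≤ b, x ≥ 0  →  Dual min bᵀy s.t. Aᵀy ≥ c, y ≥ 0.

Minimize: z = 14y1 + 29y2 + 27y3 + 33y4 + 42y5

Subject to:
  y1 + 4y2 + 3y3 + 5y4 + 4y5 ≥ 4
  3y1 + 2y2 + 4y3 + 2y4 + 4y5 ≥ 7
  y1, y2, y3, y4, y5 ≥ 0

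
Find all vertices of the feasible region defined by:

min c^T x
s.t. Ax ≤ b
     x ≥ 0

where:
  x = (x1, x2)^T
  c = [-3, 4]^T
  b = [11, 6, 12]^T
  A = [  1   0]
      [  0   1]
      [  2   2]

(0, 0), (6, 0), (0, 6)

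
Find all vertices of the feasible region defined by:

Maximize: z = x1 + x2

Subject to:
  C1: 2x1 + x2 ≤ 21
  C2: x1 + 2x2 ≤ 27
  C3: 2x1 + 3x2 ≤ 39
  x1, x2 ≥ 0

(0, 0), (10.5, 0), (6, 9), (0, 13)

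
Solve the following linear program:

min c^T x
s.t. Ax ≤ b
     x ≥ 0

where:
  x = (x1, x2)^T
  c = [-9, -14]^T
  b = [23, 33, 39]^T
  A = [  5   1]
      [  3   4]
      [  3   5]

Evaluate the objective at each vertex of the feasible region:
  z(0, 0) = 0
  z(4.6, 0) = -41.4
  z(3.471, 5.647) = -110.3
  z(3, 6) = -111  ←
  z(0, 7.8) = -109.2
The minimum is at x1 = 3, x2 = 6.

x1 = 3, x2 = 6, z = -111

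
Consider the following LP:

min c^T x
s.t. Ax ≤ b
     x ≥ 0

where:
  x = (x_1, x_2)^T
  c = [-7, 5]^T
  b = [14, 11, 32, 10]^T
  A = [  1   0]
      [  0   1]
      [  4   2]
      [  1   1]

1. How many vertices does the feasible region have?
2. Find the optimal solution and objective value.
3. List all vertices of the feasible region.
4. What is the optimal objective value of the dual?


1. 4
2. x_1 = 8, x_2 = 0, z = -56
3. (0, 0), (8, 0), (6, 4), (0, 10)
4. -56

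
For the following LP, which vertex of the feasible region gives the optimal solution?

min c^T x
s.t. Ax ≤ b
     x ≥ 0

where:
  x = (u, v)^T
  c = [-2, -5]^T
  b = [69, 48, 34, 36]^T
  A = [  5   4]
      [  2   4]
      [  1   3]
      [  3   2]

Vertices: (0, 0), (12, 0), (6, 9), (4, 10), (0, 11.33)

Evaluate the objective at each vertex of the feasible region:
  z(0, 0) = 0
  z(12, 0) = -24
  z(6, 9) = -57
  z(4, 10) = -58  ←
  z(0, 11.33) = -56.67
The minimum is at u = 4, v = 10.

(4, 10)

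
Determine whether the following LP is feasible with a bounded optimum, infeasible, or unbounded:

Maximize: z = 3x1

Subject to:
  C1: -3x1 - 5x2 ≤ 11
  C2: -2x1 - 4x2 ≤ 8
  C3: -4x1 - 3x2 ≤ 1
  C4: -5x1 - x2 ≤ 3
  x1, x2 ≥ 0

Unbounded (objective can increase without bound)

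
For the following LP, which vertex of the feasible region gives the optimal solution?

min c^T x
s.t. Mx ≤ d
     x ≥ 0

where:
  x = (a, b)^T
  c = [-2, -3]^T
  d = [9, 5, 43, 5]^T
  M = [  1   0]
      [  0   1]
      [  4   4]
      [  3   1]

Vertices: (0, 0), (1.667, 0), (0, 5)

Evaluate the objective at each vertex of the feasible region:
  z(0, 0) = 0
  z(1.667, 0) = -3.333
  z(0, 5) = -15  ←
The minimum is at a = 0, b = 5.

(0, 5)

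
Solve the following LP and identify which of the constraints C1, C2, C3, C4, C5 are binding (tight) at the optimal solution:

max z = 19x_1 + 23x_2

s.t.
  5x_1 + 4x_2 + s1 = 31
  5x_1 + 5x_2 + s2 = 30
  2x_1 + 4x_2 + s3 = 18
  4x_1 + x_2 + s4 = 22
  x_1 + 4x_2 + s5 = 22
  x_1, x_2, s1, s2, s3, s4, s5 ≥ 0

At x_1 = 3, x_2 = 3, compute slack b - a·x for each constraint:
  C1: 31 − 27 = 4  (slack)
  C2: 30 − 30 = 0  (binding)
  C3: 18 − 18 = 0  (binding)
  C4: 22 − 15 = 7  (slack)
  C5: 22 − 15 = 7  (slack)

Optimal: x_1 = 3, x_2 = 3
Binding: C2, C3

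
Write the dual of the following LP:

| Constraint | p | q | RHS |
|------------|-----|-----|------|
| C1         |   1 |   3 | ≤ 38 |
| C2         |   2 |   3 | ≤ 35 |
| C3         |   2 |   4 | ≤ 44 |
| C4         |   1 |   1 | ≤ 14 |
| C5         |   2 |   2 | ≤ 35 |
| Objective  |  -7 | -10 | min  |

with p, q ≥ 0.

Primal min cᵀx s.t. Ax ≤ b, x ≥ 0  →  Dual max −bᵀy s.t. Aᵀy ≥ −c, y ≥ 0.

Maximize: z = -38y1 - 35y2 - 44y3 - 14y4 - 35y5

Subject to:
  y1 + 2y2 + 2y3 + y4 + 2y5 ≥ 7
  3y1 + 3y2 + 4y3 + y4 + 2y5 ≥ 10
  y1, y2, y3, y4, y5 ≥ 0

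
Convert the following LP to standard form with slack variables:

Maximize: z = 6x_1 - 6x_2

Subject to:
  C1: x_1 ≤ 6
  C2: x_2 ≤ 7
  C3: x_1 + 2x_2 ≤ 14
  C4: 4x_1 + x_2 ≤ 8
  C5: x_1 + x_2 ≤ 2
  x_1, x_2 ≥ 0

max z = 6x_1 - 6x_2

s.t.
  x_1 + s1 = 6
  x_2 + s2 = 7
  x_1 + 2x_2 + s3 = 14
  4x_1 + x_2 + s4 = 8
  x_1 + x_2 + s5 = 2
  x_1, x_2, s1, s2, s3, s4, s5 ≥ 0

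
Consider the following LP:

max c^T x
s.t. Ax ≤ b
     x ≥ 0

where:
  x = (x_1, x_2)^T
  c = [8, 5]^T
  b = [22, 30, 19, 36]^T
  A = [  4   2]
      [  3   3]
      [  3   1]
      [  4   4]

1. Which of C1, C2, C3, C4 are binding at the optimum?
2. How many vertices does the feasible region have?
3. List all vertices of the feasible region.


1. C1, C4
2. 4
3. (0, 0), (5.5, 0), (2, 7), (0, 9)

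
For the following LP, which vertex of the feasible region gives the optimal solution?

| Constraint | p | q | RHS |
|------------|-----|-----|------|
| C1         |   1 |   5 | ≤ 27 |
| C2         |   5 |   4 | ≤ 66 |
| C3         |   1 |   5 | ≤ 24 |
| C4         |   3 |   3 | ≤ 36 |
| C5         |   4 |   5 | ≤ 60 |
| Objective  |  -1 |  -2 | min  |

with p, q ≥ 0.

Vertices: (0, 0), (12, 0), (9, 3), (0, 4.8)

Evaluate the objective at each vertex of the feasible region:
  z(0, 0) = 0
  z(12, 0) = -12
  z(9, 3) = -15  ←
  z(0, 4.8) = -9.6
The minimum is at p = 9, q = 3.

(9, 3)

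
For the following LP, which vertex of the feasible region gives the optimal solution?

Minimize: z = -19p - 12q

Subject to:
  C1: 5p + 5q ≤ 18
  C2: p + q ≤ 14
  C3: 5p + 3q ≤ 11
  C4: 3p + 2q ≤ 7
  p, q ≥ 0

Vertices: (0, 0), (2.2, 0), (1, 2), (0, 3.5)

Evaluate the objective at each vertex of the feasible region:
  z(0, 0) = 0
  z(2.2, 0) = -41.8
  z(1, 2) = -43  ←
  z(0, 3.5) = -42
The minimum is at p = 1, q = 2.

(1, 2)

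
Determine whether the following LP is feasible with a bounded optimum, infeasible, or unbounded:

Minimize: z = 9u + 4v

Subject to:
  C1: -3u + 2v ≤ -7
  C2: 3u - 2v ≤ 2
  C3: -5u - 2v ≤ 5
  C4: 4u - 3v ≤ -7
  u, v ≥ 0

Infeasible (no feasible solution exists)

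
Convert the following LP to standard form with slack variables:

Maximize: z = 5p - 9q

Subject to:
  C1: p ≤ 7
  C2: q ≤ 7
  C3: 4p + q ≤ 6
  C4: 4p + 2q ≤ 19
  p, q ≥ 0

max z = 5p - 9q

s.t.
  p + s1 = 7
  q + s2 = 7
  4p + q + s3 = 6
  4p + 2q + s4 = 19
  p, q, s1, s2, s3, s4 ≥ 0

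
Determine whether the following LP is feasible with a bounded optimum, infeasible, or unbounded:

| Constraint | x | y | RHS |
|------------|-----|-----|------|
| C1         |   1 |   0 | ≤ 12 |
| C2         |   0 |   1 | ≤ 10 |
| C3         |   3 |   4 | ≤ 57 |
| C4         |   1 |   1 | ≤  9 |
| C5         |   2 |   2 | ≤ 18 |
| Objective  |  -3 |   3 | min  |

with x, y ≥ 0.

Feasible with a bounded optimal solution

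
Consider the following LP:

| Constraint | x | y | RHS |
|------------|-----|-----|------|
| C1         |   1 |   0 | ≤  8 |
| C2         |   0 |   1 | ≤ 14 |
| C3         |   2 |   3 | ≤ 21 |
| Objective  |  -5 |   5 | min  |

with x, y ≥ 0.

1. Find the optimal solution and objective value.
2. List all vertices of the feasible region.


1. x = 8, y = 0, z = -40
2. (0, 0), (8, 0), (8, 1.667), (0, 7)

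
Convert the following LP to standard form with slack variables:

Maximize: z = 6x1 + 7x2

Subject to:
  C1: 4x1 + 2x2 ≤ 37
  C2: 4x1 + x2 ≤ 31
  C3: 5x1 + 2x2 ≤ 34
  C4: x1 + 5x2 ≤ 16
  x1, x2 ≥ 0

max z = 6x1 + 7x2

s.t.
  4x1 + 2x2 + s1 = 37
  4x1 + x2 + s2 = 31
  5x1 + 2x2 + s3 = 34
  x1 + 5x2 + s4 = 16
  x1, x2, s1, s2, s3, s4 ≥ 0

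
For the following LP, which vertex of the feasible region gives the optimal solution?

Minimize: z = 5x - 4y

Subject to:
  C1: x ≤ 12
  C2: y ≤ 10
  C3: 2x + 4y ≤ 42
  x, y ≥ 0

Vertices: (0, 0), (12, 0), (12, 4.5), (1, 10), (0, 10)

Evaluate the objective at each vertex of the feasible region:
  z(0, 0) = 0
  z(12, 0) = 60
  z(12, 4.5) = 42
  z(1, 10) = -35
  z(0, 10) = -40  ←
The minimum is at x = 0, y = 10.

(0, 10)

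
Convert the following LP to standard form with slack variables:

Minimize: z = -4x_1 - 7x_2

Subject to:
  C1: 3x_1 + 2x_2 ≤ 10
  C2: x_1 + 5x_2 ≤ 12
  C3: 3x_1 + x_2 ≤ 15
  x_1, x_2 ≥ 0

min z = -4x_1 - 7x_2

s.t.
  3x_1 + 2x_2 + s1 = 10
  x_1 + 5x_2 + s2 = 12
  3x_1 + x_2 + s3 = 15
  x_1, x_2, s1, s2, s3 ≥ 0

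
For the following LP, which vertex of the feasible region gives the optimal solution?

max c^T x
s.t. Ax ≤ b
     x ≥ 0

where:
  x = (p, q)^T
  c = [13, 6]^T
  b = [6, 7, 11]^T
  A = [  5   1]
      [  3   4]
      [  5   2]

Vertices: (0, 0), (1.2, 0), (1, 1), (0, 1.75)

Evaluate the objective at each vertex of the feasible region:
  z(0, 0) = 0
  z(1.2, 0) = 15.6
  z(1, 1) = 19  ←
  z(0, 1.75) = 10.5
The maximum is at p = 1, q = 1.

(1, 1)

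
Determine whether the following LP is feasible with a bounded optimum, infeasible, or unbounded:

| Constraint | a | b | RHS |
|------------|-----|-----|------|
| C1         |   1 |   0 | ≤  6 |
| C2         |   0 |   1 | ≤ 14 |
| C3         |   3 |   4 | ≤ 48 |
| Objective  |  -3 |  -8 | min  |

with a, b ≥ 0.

Feasible with a bounded optimal solution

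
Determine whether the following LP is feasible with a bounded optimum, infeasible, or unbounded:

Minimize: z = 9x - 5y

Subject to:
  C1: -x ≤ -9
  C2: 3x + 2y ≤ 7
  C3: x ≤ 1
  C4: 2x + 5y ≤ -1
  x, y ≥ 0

Infeasible (no feasible solution exists)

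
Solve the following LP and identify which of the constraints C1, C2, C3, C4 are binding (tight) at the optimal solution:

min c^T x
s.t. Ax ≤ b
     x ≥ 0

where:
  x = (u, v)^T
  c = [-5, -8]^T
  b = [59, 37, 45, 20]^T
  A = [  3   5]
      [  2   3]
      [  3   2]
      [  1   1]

At u = 8, v = 7, compute slack b - a·x for each constraint:
  C1: 59 − 59 = 0  (binding)
  C2: 37 − 37 = 0  (binding)
  C3: 45 − 38 = 7  (slack)
  C4: 20 − 15 = 5  (slack)

Optimal: u = 8, v = 7
Binding: C1, C2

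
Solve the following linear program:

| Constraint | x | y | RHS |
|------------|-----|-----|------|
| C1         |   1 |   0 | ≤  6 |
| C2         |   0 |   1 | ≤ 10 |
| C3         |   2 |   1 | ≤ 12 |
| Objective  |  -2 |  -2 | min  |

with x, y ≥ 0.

Evaluate the objective at each vertex of the feasible region:
  z(0, 0) = 0
  z(6, 0) = -12
  z(1, 10) = -22  ←
  z(0, 10) = -20
The minimum is at x = 1, y = 10.

x = 1, y = 10, z = -22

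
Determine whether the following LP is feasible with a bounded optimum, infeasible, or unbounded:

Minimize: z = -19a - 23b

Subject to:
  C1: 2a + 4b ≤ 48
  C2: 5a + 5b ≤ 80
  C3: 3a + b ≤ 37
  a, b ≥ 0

Feasible with a bounded optimal solution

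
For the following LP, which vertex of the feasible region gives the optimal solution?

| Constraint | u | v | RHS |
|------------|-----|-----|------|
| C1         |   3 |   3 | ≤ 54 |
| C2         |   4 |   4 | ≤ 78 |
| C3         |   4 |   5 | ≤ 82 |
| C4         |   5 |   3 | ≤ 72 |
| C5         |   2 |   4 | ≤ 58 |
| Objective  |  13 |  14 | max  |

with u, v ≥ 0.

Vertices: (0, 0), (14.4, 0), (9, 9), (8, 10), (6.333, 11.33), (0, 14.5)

Evaluate the objective at each vertex of the feasible region:
  z(0, 0) = 0
  z(14.4, 0) = 187.2
  z(9, 9) = 243
  z(8, 10) = 244  ←
  z(6.333, 11.33) = 241
  z(0, 14.5) = 203
The maximum is at u = 8, v = 10.

(8, 10)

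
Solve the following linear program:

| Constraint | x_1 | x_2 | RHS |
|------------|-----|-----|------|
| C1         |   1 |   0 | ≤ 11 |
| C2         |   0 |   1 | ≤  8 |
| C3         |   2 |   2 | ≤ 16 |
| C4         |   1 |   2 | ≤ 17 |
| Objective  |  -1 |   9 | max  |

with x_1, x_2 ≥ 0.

Evaluate the objective at each vertex of the feasible region:
  z(0, 0) = 0
  z(8, 0) = -8
  z(0, 8) = 72  ←
The maximum is at x_1 = 0, x_2 = 8.

x_1 = 0, x_2 = 8, z = 72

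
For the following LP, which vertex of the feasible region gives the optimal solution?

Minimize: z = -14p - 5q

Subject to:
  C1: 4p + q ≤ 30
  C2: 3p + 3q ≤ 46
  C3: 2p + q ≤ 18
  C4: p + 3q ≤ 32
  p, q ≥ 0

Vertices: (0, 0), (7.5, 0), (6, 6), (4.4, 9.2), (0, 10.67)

Evaluate the objective at each vertex of the feasible region:
  z(0, 0) = 0
  z(7.5, 0) = -105
  z(6, 6) = -114  ←
  z(4.4, 9.2) = -107.6
  z(0, 10.67) = -53.33
The minimum is at p = 6, q = 6.

(6, 6)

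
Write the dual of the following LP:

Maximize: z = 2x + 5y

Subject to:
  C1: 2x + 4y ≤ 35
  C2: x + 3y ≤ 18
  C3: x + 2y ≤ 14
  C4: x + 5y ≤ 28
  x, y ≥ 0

Primal max cᵀx s.t. Ax ≤ b, x ≥ 0  →  Dual min bᵀy s.t. Aᵀy ≥ c, y ≥ 0.

Minimize: z = 35y1 + 18y2 + 14y3 + 28y4

Subject to:
  2y1 + y2 + y3 + y4 ≥ 2
  4y1 + 3y2 + 2y3 + 5y4 ≥ 5
  y1, y2, y3, y4 ≥ 0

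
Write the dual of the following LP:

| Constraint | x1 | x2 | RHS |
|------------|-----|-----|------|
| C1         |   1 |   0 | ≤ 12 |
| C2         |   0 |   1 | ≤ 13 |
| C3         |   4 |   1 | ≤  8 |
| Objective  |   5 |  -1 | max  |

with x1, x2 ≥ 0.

Primal max cᵀx s.t. Ax ≤ b, x ≥ 0  →  Dual min bᵀy s.t. Aᵀy ≥ c, y ≥ 0.

Minimize: z = 12y1 + 13y2 + 8y3

Subject to:
  y1 + 4y3 ≥ 5
  y2 + y3 ≥ -1
  y1, y2, y3 ≥ 0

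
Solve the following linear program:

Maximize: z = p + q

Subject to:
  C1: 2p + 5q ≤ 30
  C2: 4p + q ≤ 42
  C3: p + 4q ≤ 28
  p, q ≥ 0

Evaluate the objective at each vertex of the feasible region:
  z(0, 0) = 0
  z(10.5, 0) = 10.5
  z(10, 2) = 12  ←
  z(0, 6) = 6
The maximum is at p = 10, q = 2.

p = 10, q = 2, z = 12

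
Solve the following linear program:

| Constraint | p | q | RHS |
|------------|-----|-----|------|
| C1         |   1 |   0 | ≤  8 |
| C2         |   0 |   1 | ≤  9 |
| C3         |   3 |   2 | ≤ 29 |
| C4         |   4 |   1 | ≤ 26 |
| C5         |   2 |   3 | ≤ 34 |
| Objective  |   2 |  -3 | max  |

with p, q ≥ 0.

Evaluate the objective at each vertex of the feasible region:
  z(0, 0) = 0
  z(6.5, 0) = 13  ←
  z(4.6, 7.6) = -13.6
  z(3.8, 8.8) = -18.8
  z(3.5, 9) = -20
  z(0, 9) = -27
The maximum is at p = 6.5, q = 0.

p = 6.5, q = 0, z = 13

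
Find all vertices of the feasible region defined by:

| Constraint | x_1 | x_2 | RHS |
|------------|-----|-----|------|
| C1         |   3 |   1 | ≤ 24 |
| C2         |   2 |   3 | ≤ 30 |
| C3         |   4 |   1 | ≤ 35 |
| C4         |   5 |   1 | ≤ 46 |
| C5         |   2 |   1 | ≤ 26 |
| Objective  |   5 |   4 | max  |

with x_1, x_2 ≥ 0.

(0, 0), (8, 0), (6, 6), (0, 10)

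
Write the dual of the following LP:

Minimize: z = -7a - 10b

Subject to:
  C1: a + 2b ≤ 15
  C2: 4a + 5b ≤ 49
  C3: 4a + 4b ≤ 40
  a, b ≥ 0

Primal min cᵀx s.t. Ax ≤ b, x ≥ 0  →  Dual max −bᵀy s.t. Aᵀy ≥ −c, y ≥ 0.

Maximize: z = -15y1 - 49y2 - 40y3

Subject to:
  y1 + 4y2 + 4y3 ≥ 7
  2y1 + 5y2 + 4y3 ≥ 10
  y1, y2, y3 ≥ 0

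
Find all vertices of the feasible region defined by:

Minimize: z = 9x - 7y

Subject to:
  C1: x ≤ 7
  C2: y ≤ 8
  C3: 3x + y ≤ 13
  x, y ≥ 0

(0, 0), (4.333, 0), (1.667, 8), (0, 8)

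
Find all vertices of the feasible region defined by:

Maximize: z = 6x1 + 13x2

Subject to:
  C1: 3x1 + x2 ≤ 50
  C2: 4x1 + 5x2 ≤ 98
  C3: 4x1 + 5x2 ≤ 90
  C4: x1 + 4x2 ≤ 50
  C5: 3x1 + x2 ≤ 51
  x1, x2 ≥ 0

(0, 0), (16.67, 0), (14.55, 6.364), (10, 10), (0, 12.5)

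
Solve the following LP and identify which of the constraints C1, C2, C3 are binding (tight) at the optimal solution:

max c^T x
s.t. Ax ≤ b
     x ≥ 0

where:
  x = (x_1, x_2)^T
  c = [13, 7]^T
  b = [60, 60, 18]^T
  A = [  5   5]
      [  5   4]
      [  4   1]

At x_1 = 2, x_2 = 10, compute slack b - a·x for each constraint:
  C1: 60 − 60 = 0  (binding)
  C2: 60 − 50 = 10  (slack)
  C3: 18 − 18 = 0  (binding)

Optimal: x_1 = 2, x_2 = 10
Binding: C1, C3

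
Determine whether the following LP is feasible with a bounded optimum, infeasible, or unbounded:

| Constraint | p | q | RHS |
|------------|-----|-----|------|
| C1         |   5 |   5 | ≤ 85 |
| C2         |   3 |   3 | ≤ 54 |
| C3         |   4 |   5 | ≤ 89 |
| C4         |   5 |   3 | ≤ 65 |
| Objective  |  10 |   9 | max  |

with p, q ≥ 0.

Feasible with a bounded optimal solution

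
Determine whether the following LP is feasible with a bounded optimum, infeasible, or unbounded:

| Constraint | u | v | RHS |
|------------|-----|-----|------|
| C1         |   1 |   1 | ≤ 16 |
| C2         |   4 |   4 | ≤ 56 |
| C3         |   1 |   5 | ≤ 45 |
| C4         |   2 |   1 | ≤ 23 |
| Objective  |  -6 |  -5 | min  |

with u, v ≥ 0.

Feasible with a bounded optimal solution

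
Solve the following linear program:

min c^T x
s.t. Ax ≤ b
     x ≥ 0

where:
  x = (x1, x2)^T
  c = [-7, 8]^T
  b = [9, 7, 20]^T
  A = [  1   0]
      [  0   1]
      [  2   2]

Evaluate the objective at each vertex of the feasible region:
  z(0, 0) = 0
  z(9, 0) = -63  ←
  z(9, 1) = -55
  z(3, 7) = 35
  z(0, 7) = 56
The minimum is at x1 = 9, x2 = 0.

x1 = 9, x2 = 0, z = -63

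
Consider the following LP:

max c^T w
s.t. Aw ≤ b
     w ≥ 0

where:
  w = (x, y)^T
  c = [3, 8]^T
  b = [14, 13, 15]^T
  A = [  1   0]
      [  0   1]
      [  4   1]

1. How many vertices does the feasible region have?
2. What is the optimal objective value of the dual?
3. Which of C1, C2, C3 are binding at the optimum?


1. 4
2. 105.5
3. C2, C3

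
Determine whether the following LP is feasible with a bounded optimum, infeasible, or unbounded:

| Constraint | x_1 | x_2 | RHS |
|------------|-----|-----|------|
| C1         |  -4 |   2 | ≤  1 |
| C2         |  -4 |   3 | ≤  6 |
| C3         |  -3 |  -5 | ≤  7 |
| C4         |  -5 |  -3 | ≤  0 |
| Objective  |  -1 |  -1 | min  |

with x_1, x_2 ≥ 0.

Unbounded (objective can decrease without bound)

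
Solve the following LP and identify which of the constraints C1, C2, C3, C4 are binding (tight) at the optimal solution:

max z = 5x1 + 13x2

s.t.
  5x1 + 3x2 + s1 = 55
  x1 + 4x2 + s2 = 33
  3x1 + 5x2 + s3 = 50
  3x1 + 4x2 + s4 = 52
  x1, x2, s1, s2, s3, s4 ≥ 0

At x1 = 5, x2 = 7, compute slack b - a·x for each constraint:
  C1: 55 − 46 = 9  (slack)
  C2: 33 − 33 = 0  (binding)
  C3: 50 − 50 = 0  (binding)
  C4: 52 − 43 = 9  (slack)

Optimal: x1 = 5, x2 = 7
Binding: C2, C3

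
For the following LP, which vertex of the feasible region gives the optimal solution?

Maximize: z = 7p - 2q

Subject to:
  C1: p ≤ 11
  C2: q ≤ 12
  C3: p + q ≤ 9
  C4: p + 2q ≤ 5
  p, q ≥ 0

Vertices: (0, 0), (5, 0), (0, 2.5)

Evaluate the objective at each vertex of the feasible region:
  z(0, 0) = 0
  z(5, 0) = 35  ←
  z(0, 2.5) = -5
The maximum is at p = 5, q = 0.

(5, 0)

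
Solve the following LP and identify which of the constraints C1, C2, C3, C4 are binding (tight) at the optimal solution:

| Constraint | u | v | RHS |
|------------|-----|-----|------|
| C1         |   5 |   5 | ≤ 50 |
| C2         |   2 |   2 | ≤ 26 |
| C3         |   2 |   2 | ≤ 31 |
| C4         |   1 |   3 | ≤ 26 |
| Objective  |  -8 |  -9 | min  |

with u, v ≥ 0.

At u = 2, v = 8, compute slack b - a·x for each constraint:
  C1: 50 − 50 = 0  (binding)
  C2: 26 − 20 = 6  (slack)
  C3: 31 − 20 = 11  (slack)
  C4: 26 − 26 = 0  (binding)

Optimal: u = 2, v = 8
Binding: C1, C4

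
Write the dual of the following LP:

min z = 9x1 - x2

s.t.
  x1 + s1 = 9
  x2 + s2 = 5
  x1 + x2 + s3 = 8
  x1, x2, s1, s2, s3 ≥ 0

Primal min cᵀx s.t. Ax ≤ b, x ≥ 0  →  Dual max −bᵀy s.t. Aᵀy ≥ −c, y ≥ 0.

Maximize: z = -9y1 - 5y2 - 8y3

Subject to:
  y1 + y3 ≥ -9
  y2 + y3 ≥ 1
  y1, y2, y3 ≥ 0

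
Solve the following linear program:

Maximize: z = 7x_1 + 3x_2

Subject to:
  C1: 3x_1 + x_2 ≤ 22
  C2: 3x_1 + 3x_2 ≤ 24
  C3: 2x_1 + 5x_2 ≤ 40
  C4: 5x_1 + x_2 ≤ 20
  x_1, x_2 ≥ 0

Evaluate the objective at each vertex of the feasible region:
  z(0, 0) = 0
  z(4, 0) = 28
  z(3, 5) = 36  ←
  z(0, 8) = 24
The maximum is at x_1 = 3, x_2 = 5.

x_1 = 3, x_2 = 5, z = 36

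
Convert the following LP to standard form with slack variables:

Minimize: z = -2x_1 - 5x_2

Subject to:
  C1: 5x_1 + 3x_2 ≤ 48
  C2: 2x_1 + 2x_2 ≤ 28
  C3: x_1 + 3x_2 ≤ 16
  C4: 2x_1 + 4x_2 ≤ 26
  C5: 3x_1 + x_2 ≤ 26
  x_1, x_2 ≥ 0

min z = -2x_1 - 5x_2

s.t.
  5x_1 + 3x_2 + s1 = 48
  2x_1 + 2x_2 + s2 = 28
  x_1 + 3x_2 + s3 = 16
  2x_1 + 4x_2 + s4 = 26
  3x_1 + x_2 + s5 = 26
  x_1, x_2, s1, s2, s3, s4, s5 ≥ 0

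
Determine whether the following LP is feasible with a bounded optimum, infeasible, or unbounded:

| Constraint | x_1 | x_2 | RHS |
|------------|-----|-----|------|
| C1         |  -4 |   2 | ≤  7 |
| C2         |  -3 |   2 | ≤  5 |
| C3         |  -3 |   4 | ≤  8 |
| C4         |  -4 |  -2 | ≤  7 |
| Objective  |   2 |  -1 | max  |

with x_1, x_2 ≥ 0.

Unbounded (objective can increase without bound)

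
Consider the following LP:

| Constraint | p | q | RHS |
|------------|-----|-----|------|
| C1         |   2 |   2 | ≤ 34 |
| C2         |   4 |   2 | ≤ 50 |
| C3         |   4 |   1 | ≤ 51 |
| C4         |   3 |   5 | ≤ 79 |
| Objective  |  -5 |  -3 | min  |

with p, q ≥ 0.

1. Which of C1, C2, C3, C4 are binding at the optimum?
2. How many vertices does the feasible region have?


1. C1, C2
2. 5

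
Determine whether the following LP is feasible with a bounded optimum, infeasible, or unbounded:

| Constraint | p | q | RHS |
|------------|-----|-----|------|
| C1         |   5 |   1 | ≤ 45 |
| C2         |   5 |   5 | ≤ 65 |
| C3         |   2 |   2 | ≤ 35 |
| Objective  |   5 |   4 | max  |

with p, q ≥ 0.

Feasible with a bounded optimal solution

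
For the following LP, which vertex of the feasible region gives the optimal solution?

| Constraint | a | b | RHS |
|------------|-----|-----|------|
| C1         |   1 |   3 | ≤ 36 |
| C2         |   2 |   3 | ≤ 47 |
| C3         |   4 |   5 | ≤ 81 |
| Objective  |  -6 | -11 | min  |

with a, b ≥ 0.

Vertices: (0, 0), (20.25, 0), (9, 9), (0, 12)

Evaluate the objective at each vertex of the feasible region:
  z(0, 0) = 0
  z(20.25, 0) = -121.5
  z(9, 9) = -153  ←
  z(0, 12) = -132
The minimum is at a = 9, b = 9.

(9, 9)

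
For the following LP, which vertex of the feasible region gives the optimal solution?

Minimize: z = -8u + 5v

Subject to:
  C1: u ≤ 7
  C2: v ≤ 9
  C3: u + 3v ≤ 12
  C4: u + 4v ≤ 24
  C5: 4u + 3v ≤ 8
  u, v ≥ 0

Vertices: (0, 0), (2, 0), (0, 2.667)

Evaluate the objective at each vertex of the feasible region:
  z(0, 0) = 0
  z(2, 0) = -16  ←
  z(0, 2.667) = 13.33
The minimum is at u = 2, v = 0.

(2, 0)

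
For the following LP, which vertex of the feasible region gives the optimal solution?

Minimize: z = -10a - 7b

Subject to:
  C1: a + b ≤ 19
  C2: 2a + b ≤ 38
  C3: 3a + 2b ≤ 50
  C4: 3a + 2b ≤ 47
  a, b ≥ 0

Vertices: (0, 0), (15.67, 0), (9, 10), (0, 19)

Evaluate the objective at each vertex of the feasible region:
  z(0, 0) = 0
  z(15.67, 0) = -156.7
  z(9, 10) = -160  ←
  z(0, 19) = -133
The minimum is at a = 9, b = 10.

(9, 10)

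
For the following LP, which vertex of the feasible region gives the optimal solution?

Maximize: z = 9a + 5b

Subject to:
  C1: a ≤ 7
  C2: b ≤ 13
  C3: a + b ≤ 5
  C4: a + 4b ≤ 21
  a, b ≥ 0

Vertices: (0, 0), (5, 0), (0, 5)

Evaluate the objective at each vertex of the feasible region:
  z(0, 0) = 0
  z(5, 0) = 45  ←
  z(0, 5) = 25
The maximum is at a = 5, b = 0.

(5, 0)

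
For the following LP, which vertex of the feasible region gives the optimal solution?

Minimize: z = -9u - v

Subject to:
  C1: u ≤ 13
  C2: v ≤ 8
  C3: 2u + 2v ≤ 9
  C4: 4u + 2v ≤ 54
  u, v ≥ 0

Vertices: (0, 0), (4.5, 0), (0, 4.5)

Evaluate the objective at each vertex of the feasible region:
  z(0, 0) = 0
  z(4.5, 0) = -40.5  ←
  z(0, 4.5) = -4.5
The minimum is at u = 4.5, v = 0.

(4.5, 0)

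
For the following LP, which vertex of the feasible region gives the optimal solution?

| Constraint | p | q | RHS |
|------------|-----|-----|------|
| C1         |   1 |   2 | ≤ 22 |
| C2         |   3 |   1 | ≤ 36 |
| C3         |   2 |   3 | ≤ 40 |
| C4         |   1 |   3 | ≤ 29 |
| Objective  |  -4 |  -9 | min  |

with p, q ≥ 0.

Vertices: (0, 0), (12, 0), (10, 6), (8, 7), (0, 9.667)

Evaluate the objective at each vertex of the feasible region:
  z(0, 0) = 0
  z(12, 0) = -48
  z(10, 6) = -94
  z(8, 7) = -95  ←
  z(0, 9.667) = -87
The minimum is at p = 8, q = 7.

(8, 7)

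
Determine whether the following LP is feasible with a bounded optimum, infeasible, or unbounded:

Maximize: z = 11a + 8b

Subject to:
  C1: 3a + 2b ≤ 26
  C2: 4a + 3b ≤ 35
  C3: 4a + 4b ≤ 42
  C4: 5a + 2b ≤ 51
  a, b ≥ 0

Feasible with a bounded optimal solution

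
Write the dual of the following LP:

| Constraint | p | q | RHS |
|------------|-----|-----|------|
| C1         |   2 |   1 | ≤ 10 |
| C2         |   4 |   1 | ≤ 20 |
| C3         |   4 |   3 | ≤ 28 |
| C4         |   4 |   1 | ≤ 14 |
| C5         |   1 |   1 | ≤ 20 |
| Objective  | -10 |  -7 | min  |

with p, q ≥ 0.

Primal min cᵀx s.t. Ax ≤ b, x ≥ 0  →  Dual max −bᵀy s.t. Aᵀy ≥ −c, y ≥ 0.

Maximize: z = -10y1 - 20y2 - 28y3 - 14y4 - 20y5

Subject to:
  2y1 + 4y2 + 4y3 + 4y4 + y5 ≥ 10
  y1 + y2 + 3y3 + y4 + y5 ≥ 7
  y1, y2, y3, y4, y5 ≥ 0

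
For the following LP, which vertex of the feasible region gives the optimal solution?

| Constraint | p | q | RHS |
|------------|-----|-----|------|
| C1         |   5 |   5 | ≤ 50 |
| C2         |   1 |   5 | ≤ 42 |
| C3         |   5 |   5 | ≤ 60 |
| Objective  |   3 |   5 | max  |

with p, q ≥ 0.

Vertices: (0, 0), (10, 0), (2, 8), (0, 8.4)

Evaluate the objective at each vertex of the feasible region:
  z(0, 0) = 0
  z(10, 0) = 30
  z(2, 8) = 46  ←
  z(0, 8.4) = 42
The maximum is at p = 2, q = 8.

(2, 8)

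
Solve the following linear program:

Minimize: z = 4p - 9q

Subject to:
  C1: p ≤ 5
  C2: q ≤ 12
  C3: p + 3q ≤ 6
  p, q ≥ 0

Evaluate the objective at each vertex of the feasible region:
  z(0, 0) = 0
  z(5, 0) = 20
  z(5, 0.3333) = 17
  z(0, 2) = -18  ←
The minimum is at p = 0, q = 2.

p = 0, q = 2, z = -18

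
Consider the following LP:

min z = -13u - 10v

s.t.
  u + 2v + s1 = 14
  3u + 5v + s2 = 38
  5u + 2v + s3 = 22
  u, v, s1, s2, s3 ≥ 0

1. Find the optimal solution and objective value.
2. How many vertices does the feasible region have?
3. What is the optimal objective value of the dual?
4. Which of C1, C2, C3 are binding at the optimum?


1. u = 2, v = 6, z = -86
2. 4
3. -86
4. C1, C3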